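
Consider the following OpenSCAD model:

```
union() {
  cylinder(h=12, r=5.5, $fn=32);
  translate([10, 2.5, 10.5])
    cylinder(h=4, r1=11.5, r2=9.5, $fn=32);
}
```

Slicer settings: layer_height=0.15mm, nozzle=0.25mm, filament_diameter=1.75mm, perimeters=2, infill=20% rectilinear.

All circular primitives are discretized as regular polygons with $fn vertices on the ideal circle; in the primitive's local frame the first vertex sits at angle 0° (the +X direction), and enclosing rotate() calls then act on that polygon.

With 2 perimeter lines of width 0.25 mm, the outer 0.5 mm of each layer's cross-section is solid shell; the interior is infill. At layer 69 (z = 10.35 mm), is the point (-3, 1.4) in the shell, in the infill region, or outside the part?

At z = 10.35 mm: the cylinder: section is a regular 32-gon, circumradius r=5.5; the cone at (10, 2.5) is not intersected at this z (z outside [10.5, 14.5]); Taking the union: only the r=5.5 cylinder is present, so the union is just that shape — 1 connected region. Overall, the cross-section is a single solid region. The nearest boundary edge runs (-4.57, 3.06)→(-5.08, 2.10); distance from the point to it = 2.17 mm. The point is inside the cross-section and 2.17 mm from the nearest boundary — more than the 0.5 mm shell width (2 × 0.25), so it's in the infill interior.

infill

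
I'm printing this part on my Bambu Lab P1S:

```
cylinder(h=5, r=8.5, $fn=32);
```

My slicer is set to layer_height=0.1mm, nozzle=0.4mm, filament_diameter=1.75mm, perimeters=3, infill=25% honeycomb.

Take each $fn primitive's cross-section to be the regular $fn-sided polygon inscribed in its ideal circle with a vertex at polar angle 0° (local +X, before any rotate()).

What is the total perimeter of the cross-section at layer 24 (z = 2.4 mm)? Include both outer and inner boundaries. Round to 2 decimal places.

53.32 mm

At z = 2.4 mm: the r=8.5 cylinder contributes a regular 32-gon of circumradius 8.5 (perimeter = 2·32·8.500·sin(180°/32) = 53.32 mm). Overall, the cross-section is a single solid region. Total boundary length (outer) = 53.32 mm.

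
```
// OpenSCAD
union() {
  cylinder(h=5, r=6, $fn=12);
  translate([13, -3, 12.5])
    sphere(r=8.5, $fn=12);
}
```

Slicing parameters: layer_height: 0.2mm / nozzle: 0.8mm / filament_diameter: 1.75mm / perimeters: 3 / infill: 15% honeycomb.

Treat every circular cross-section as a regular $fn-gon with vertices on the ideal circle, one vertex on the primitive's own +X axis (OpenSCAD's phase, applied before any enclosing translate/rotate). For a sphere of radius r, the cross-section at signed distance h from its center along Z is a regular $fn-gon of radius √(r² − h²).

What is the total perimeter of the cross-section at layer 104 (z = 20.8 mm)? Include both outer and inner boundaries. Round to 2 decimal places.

11.39 mm

At z = 20.8 mm: the cylinder does not reach this height (z outside [0, 5]); the r=8.5 sphere at (13, -3) slices to a regular 12-gon of circumradius 1.833 (√(r²−h²) with h=8.3 from center) (perimeter = 2·12·1.833·sin(180°/12) = 11.39 mm); Merging all regions: only the r=8.5 sphere at (13, -3) is present, so the union is just that shape — boundary = 11.39 mm. Overall, the cross-section is a single solid region. Total boundary length (outer) = 11.39 mm.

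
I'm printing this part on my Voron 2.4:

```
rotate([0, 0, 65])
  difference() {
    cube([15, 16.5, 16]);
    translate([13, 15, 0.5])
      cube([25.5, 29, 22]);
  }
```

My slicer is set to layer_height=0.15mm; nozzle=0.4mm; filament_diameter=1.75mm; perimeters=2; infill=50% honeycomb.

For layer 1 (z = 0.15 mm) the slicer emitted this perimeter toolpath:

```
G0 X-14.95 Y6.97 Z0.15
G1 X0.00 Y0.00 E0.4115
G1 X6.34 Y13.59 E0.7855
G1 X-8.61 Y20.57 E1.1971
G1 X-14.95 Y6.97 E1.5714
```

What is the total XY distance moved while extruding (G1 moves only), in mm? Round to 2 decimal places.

Sum the Euclidean lengths of each G1 segment: total = 63.00 mm.

63.00 mm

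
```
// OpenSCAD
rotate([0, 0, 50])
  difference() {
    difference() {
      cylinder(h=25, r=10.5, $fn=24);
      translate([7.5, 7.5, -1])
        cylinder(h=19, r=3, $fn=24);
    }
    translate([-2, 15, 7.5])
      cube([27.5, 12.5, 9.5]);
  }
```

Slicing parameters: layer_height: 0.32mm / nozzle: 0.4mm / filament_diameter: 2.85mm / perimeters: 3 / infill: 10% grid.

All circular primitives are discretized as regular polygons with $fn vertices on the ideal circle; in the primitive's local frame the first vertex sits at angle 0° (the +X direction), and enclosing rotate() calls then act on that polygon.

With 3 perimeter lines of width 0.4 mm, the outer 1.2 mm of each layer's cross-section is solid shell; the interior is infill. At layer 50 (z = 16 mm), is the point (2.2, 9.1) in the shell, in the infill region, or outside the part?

shell

At z = 16 mm: the r=10.5 cylinder gives a regular 24-gon of circumradius 10.5 (constant along its height); the cylinder at (7.5, 7.5): section is a regular 24-gon, circumradius r=3; After the difference (first − rest): starting from the r=10.5 cylinder, the r=3 cylinder at (7.5, 7.5) partially overlaps it — only the 12.17 mm² overlap (of its 27.95 mm²) is removed, clipping the outline — 1 connected region; the cube at (-2, 15) is present — its section is the full 27.5×12.5 rectangle; Subtracting the remaining from the first: starting from that combined region, the 27.5×12.5 cube at (-2, 15) misses the remaining region (no effect) — 1 connected region; (rotated 50° about Z; rotation is an isometry so areas/perimeters/island counts are preserved). Overall, the cross-section is a single solid region. Undo the 50° rotation: the query point maps to (8.385, 4.164) in the un-rotated model frame. The nearest boundary edge runs (7.50, 4.50)→(8.28, 4.60); distance from the point to it = 0.45 mm. The point is inside the cross-section, 0.45 mm from the nearest boundary — within the 1.2 mm shell band (3 × 0.4).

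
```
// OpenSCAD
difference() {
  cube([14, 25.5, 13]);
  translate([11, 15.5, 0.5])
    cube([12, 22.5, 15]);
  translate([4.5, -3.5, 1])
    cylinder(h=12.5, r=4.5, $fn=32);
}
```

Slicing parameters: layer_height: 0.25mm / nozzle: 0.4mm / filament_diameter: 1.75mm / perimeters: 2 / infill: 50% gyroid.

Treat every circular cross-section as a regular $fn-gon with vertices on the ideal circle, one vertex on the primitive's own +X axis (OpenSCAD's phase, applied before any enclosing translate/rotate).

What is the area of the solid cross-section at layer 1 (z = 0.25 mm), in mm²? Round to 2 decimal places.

357.00 mm²

At z = 0.25 mm: the 14×25.5 cube contributes its full rectangle (area 357.00 mm²); the cube at (11, 15.5) does not reach this height (z outside [0.5, 15.5]); the cylinder at (4.5, -3.5) does not reach this height (z outside [1, 13.5]); Subtracting the remaining from the first: none of the subtracted shapes is present at this height, so the 14×25.5 cube is unchanged — area = 357.00 mm². Overall, the cross-section is a single solid region. Net area = 357.00 mm².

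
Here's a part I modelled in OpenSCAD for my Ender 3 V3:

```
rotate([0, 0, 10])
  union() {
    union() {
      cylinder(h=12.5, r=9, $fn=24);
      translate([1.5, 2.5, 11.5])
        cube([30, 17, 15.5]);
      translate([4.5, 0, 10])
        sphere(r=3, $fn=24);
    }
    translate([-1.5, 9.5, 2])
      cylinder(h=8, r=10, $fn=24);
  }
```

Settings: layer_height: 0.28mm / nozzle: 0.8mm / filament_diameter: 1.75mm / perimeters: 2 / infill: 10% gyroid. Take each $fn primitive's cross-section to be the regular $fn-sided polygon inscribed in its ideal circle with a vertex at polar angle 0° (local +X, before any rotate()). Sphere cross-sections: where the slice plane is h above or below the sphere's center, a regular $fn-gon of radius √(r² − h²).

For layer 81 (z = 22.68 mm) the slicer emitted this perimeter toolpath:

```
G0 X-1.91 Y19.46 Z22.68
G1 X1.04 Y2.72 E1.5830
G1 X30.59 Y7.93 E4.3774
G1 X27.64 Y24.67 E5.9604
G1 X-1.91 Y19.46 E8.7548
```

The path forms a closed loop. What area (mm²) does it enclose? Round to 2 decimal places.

Apply the shoelace formula to the sequence of (X, Y) vertices; enclosed area = 510.04 mm².

510.04 mm²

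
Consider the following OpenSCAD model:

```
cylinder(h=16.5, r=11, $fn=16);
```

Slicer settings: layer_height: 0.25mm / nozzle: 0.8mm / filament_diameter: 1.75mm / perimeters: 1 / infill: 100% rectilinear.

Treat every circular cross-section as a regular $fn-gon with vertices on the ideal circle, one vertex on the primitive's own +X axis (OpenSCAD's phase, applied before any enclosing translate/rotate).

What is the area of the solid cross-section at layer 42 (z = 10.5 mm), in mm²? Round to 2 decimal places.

370.44 mm²

At z = 10.5 mm: the cylinder: section is a regular 16-gon, circumradius r=11 (area = (16/2)·11.000²·sin(360°/16) = 370.44 mm²). Overall, the cross-section is a single solid region. Net area = 370.44 mm².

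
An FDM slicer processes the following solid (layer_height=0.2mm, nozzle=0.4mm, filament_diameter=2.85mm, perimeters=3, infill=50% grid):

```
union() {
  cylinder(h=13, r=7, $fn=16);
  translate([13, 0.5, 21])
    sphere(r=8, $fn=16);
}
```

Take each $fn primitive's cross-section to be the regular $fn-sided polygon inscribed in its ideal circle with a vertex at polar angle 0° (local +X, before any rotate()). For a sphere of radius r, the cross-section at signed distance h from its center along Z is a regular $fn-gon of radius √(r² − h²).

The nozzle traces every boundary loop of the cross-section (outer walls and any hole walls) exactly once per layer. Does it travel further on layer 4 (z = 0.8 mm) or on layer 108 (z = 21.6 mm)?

layer 108 (z = 21.6 mm)

Layer 4 (z = 0.8): the r=7 cylinder gives a regular 16-gon of circumradius 7 (constant along its height) (perimeter = 2·16·7.000·sin(180°/16) = 43.70 mm); the sphere at (13, 0.5) is absent (|z−center|=20.200 > r=8); Combining (union): only the r=7 cylinder is present, so the union is just that shape — boundary = 43.70 mm. So its perimeter = 43.70 mm. Layer 108 (z = 21.6): the cylinder is absent (z outside [0, 13]); the r=8 sphere at (13, 0.5) slices to a regular 16-gon of circumradius 7.977 (√(r²−h²) with h=0.6 from center) (perimeter = 2·16·7.977·sin(180°/16) = 49.80 mm); Combining (union): only the r=8 sphere at (13, 0.5) is present, so the union is just that shape — boundary = 49.80 mm. So its perimeter = 49.80 mm. Layer 108 is larger (49.80 vs 43.70 mm).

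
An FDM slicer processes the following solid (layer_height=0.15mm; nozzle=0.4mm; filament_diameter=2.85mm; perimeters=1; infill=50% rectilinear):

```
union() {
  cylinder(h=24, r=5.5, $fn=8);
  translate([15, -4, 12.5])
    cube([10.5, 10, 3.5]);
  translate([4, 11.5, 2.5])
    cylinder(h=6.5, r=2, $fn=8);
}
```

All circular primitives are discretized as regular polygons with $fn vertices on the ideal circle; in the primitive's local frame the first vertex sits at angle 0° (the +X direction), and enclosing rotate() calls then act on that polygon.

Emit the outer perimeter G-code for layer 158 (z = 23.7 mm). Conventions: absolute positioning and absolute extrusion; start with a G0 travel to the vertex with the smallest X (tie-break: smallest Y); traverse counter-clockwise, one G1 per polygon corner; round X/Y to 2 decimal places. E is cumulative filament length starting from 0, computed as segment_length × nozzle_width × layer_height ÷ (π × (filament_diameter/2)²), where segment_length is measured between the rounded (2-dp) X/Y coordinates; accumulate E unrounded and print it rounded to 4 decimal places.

At z = 23.7 mm: the r=5.5 cylinder gives a regular 8-gon of circumradius 5.5 (constant along its height); the cube at (15, -4) does not reach this height (z outside [12.5, 16]); the cylinder at (4, 11.5) is not intersected at this z (z outside [2.5, 9]); Combining (union): only the r=5.5 cylinder is present, so the union is just that shape — 1 connected region. The outline is a single polygon with 8 vertices. Extrusion per mm of travel: 0.4 × 0.15 / (π × 1.425²) = 0.009405. Accumulating E over each segment gives final E = 0.3168.

G0 X-5.50 Y0.00 Z23.70
G1 X-3.89 Y-3.89 E0.0396
G1 X0.00 Y-5.50 E0.0792
G1 X3.89 Y-3.89 E0.1188
G1 X5.50 Y0.00 E0.1584
G1 X3.89 Y3.89 E0.1980
G1 X0.00 Y5.50 E0.2376
G1 X-3.89 Y3.89 E0.2772
G1 X-5.50 Y0.00 E0.3168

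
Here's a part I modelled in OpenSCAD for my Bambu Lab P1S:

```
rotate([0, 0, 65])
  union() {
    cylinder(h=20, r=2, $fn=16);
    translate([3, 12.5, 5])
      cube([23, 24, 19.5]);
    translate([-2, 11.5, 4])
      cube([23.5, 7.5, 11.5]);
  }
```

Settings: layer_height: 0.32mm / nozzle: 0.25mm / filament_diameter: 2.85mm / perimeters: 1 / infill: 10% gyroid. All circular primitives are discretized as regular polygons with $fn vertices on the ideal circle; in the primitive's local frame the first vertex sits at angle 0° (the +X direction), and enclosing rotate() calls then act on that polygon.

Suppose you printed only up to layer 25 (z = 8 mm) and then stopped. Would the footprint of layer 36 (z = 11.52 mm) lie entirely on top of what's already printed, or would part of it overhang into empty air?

entirely on top

Compare the two slices. At z = 8: the r=2 cylinder contributes a regular 16-gon of circumradius 2 (area = (16/2)·2.000²·sin(360°/16) = 12.25 mm²); the 23×24 cube at (3, 12.5) contributes its full rectangle (area 552.00 mm²); the 23.5×7.5 cube at (-2, 11.5) contributes its full rectangle (area 176.25 mm²); Combining (union): the regions partially overlap — summed areas 740.50 mm² minus the doubly-counted overlap 120.25 mm² gives 620.25 mm² — area = 620.25 mm²; (rotated 65° about Z; rotation is an isometry so areas/perimeters/island counts are preserved). At z = 11.52: the cylinder: section is a regular 16-gon, circumradius r=2 (area = (16/2)·2.000²·sin(360°/16) = 12.25 mm²); the cube at (3, 12.5) (footprint 23×24) is included at this height (area 552.00 mm²); the 23.5×7.5 cube at (-2, 11.5) contributes its full rectangle (area 176.25 mm²); Combining (union): the regions partially overlap — summed areas 740.50 mm² minus the doubly-counted overlap 120.25 mm² gives 620.25 mm² — area = 620.25 mm²; (rotated 65° about Z; rotation is an isometry so areas/perimeters/island counts are preserved). Checking containment: the cross-section at z = 11.52 is a subset of the cross-section at z = 8.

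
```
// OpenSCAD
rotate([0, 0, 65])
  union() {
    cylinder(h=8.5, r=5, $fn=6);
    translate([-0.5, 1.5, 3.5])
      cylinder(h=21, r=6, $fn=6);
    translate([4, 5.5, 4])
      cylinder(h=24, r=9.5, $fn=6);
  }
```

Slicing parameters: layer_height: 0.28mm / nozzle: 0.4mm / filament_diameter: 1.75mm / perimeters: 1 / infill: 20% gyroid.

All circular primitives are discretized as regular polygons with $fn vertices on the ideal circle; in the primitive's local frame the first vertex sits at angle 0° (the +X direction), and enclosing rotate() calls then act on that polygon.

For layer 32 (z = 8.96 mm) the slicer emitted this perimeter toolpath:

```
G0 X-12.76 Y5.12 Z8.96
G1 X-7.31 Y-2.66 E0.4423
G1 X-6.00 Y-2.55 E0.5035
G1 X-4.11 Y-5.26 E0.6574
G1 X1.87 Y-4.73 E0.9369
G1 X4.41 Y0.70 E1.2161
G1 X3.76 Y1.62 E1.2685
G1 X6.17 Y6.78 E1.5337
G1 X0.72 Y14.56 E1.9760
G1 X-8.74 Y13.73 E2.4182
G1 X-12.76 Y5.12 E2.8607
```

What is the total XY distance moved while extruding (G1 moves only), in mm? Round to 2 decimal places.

Sum the Euclidean lengths of each G1 segment: total = 61.43 mm.

61.43 mm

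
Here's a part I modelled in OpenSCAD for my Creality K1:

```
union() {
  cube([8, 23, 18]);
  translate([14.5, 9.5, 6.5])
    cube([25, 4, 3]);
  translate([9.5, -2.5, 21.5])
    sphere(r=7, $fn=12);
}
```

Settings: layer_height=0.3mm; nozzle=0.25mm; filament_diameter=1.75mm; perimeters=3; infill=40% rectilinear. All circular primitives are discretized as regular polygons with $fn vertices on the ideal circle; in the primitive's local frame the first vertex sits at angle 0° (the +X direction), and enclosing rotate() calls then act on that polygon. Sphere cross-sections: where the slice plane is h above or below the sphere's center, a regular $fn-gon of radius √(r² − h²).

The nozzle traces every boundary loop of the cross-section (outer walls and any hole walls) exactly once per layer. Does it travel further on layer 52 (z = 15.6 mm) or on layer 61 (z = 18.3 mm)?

Layer 52 (z = 15.6): the cube is present — its section is the full 8×23 rectangle (perimeter 62.00 mm); the cube at (14.5, 9.5) is absent (z outside [6.5, 9.5]); the r=7 sphere at (9.5, -2.5) contributes a regular 12-gon of circumradius √(7²−5.9²) = 3.767 (perimeter = 2·12·3.767·sin(180°/12) = 23.40 mm); Merging all regions: the regions partially overlap (shared area 0.60 mm²), so the edge portions inside another operand are dropped and the merged outline is re-measured after clipping — boundary = 81.91 mm. So its perimeter = 81.91 mm. Layer 61 (z = 18.3): the cube does not reach this height (z outside [0, 18]); the cube at (14.5, 9.5) is not intersected at this z (z outside [6.5, 9.5]); the sphere at (9.5, -2.5): section is a regular 12-gon, circumradius = √(r²−h²) = √(7²−3.2²) = 6.226 (perimeter = 2·12·6.226·sin(180°/12) = 38.67 mm); Merging all regions: only the r=7 sphere at (9.5, -2.5) is present, so the union is just that shape — boundary = 38.67 mm. So its perimeter = 38.67 mm. Layer 52 is larger (81.91 vs 38.67 mm).

layer 52 (z = 15.6 mm)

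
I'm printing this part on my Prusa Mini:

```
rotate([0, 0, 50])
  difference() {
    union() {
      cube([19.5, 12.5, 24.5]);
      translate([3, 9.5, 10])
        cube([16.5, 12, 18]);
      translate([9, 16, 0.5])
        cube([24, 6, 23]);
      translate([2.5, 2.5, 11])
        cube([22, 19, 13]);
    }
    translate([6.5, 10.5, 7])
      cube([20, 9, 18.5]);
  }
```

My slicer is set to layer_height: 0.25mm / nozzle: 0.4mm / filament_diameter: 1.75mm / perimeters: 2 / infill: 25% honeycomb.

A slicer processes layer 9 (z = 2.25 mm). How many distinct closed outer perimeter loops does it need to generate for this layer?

At z = 2.25 mm: the cube (footprint 19.5×12.5) is included at this height; the cube at (3, 9.5) is not intersected at this z (z outside [10, 28]); the 24×6 cube at (9, 16) contributes its full rectangle; the cube at (2.5, 2.5) is absent (z outside [11, 24]); Merging all regions: the 2 present regions are separate (no shared area or edge), so areas and boundary lengths simply add and each stays a separate island — 2 connected regions; the cube at (6.5, 10.5) is absent (z outside [7, 25.5]); Taking the first minus the rest: none of the subtracted shapes is present at this height, so that combined region is unchanged — 2 connected regions; (rotated 50° about Z; rotation is an isometry so areas/perimeters/island counts are preserved). The result has 2 disconnected regions.

2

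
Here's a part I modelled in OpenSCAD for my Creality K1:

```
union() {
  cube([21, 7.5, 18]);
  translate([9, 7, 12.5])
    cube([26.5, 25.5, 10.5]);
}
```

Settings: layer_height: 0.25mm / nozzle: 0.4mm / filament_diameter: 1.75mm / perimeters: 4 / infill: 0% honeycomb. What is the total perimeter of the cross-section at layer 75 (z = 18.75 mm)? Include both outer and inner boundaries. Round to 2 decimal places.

At z = 18.75 mm: the cube is not intersected at this z (z outside [0, 18]); the 26.5×25.5 cube at (9, 7) contributes its full rectangle (perimeter 104.00 mm); Taking the union: only the 26.5×25.5 cube at (9, 7) is present, so the union is just that shape — boundary = 104.00 mm. Overall, the cross-section is a single solid region. Total boundary length (outer) = 104.00 mm.

104.00 mm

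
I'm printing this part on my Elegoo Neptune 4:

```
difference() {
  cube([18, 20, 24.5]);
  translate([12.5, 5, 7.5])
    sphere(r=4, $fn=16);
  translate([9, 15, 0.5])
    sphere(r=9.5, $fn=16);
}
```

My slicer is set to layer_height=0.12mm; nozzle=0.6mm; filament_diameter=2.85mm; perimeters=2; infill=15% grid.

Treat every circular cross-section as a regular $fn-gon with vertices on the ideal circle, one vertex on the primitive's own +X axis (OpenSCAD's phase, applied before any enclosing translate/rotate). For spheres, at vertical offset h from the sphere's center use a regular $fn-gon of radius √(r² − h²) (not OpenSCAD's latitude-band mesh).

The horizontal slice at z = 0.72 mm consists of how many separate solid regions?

At z = 0.72 mm: the cube (footprint 18×20) is included at this height; the sphere at (12.5, 5) is not intersected at this z (|z−center|=6.780 > r=4); the r=9.5 sphere at (9, 15) contributes a regular 16-gon of circumradius √(9.5²−0.22²) = 9.497; Taking the first minus the rest: starting from the 18×20 cube, the r=9.5 sphere at (9, 15) partially overlaps it — only the 224.71 mm² overlap (of its 276.15 mm²) is removed, clipping the outline — 3 connected regions. The result has 3 disconnected regions.

3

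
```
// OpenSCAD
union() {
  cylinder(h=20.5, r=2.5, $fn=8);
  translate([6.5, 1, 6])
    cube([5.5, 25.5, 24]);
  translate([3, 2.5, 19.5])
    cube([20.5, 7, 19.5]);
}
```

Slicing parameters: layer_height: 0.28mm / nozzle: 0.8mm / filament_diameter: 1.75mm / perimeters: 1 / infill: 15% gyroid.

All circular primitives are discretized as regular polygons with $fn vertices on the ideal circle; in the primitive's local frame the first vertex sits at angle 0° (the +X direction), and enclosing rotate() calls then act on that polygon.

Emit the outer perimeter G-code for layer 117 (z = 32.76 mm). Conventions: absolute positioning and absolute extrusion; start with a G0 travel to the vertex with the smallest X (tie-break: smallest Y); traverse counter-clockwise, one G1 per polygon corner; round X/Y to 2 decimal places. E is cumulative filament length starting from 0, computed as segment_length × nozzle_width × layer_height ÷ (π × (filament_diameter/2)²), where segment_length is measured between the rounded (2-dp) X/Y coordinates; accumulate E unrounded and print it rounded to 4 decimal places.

G0 X3.00 Y2.50 Z32.76
G1 X23.50 Y2.50 E1.9091
G1 X23.50 Y9.50 E2.5610
G1 X3.00 Y9.50 E4.4702
G1 X3.00 Y2.50 E5.1221

At z = 32.76 mm: the cylinder is absent (z outside [0, 20.5]); the cube at (6.5, 1) is not intersected at this z (z outside [6, 30]); the cube at (3, 2.5) (footprint 20.5×7) is included at this height; Taking the union: only the 20.5×7 cube at (3, 2.5) is present, so the union is just that shape — 1 connected region. The outline is a single polygon with 4 vertices. Extrusion per mm of travel: 0.8 × 0.28 / (π × 0.875²) = 0.093128. Accumulating E over each segment gives final E = 5.1221.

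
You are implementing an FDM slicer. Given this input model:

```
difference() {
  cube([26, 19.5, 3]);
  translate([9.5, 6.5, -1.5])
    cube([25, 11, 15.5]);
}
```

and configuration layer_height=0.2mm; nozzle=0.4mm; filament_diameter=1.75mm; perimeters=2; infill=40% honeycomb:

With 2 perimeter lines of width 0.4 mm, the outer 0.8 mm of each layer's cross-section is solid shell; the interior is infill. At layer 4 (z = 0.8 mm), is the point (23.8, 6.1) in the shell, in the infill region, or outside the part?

shell

At z = 0.8 mm: the cube is present — its section is the full 26×19.5 rectangle; the 25×11 cube at (9.5, 6.5) contributes its full rectangle; Taking the first minus the rest: starting from the 26×19.5 cube, the 25×11 cube at (9.5, 6.5) partially overlaps it — only the 181.50 mm² overlap (of its 275.00 mm²) is removed, clipping the outline — 1 connected region. Overall, the cross-section is a single solid region. The nearest boundary edge runs (9.50, 6.50)→(26.00, 6.50); distance from the point to it = 0.40 mm. The point is inside the cross-section, 0.40 mm from the nearest boundary — within the 0.8 mm shell band (2 × 0.4).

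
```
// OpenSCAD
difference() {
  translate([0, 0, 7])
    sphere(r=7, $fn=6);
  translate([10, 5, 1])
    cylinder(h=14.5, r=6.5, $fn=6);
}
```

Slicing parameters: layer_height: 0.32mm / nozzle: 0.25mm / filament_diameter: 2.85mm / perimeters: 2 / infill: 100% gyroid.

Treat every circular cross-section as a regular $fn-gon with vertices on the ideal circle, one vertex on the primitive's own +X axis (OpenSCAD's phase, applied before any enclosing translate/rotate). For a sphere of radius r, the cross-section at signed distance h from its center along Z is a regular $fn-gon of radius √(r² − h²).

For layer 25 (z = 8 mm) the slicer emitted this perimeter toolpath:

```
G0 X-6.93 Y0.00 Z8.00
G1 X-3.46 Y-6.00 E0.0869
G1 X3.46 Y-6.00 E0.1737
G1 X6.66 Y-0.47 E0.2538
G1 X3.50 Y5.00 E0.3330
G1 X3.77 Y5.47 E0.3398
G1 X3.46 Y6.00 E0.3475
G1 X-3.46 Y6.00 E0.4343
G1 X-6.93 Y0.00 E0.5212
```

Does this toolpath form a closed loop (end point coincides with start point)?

yes

Start point (G0): (-6.93, 0.00). End point (last G1): the path returns to the start — closed.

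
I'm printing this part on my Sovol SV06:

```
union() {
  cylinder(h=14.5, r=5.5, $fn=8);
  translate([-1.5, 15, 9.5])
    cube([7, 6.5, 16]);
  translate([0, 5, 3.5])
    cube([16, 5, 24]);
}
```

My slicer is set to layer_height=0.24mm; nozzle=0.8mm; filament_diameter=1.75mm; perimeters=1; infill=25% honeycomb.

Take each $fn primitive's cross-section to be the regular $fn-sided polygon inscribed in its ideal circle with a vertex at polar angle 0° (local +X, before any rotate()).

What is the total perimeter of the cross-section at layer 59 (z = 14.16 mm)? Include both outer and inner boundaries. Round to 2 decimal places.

99.66 mm

At z = 14.16 mm: the r=5.5 cylinder gives a regular 8-gon of circumradius 5.5 (constant along its height) (perimeter = 2·8·5.500·sin(180°/8) = 33.68 mm); the cube at (-1.5, 15) (footprint 7×6.5) is included at this height (perimeter 27.00 mm); the cube at (0, 5) (footprint 16×5) is included at this height (perimeter 42.00 mm); Taking the union: the regions partially overlap (shared area 0.30 mm²), so the edge portions inside another operand are dropped and the merged outline is re-measured after clipping — boundary = 99.66 mm. Overall, the cross-section has 2 separate islands. Total boundary length (outer) = 99.66 mm.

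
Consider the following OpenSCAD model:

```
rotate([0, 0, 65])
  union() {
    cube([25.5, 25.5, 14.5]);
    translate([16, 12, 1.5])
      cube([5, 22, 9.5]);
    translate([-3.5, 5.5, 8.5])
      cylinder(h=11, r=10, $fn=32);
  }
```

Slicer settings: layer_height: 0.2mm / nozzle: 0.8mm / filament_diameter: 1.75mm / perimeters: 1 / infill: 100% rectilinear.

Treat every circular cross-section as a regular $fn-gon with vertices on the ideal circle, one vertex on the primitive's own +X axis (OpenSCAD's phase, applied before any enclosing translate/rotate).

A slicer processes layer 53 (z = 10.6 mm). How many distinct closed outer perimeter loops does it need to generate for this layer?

At z = 10.6 mm: the 25.5×25.5 cube contributes its full rectangle; the 5×22 cube at (16, 12) contributes its full rectangle; the r=10 cylinder at (-3.5, 5.5) contributes a regular 32-gon of circumradius 10; Taking the union: the regions partially overlap (shared area 144.03 mm²), so overlapping operands fuse into one piece — 1 connected region; (whole slice rotated 65° about Z — lengths, areas and connectivity unchanged). The result has 1 disconnected region.

1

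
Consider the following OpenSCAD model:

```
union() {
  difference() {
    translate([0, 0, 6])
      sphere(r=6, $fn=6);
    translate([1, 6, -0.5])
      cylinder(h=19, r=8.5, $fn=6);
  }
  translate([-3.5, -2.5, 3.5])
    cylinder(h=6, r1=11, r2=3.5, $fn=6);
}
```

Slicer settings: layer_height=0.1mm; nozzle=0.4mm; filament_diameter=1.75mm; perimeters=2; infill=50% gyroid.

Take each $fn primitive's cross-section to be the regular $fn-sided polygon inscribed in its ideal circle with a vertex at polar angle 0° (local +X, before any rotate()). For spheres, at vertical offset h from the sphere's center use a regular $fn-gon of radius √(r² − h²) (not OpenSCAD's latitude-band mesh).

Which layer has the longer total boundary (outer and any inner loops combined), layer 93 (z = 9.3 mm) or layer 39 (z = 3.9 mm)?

layer 39 (z = 3.9 mm)

Layer 93 (z = 9.3): the r=6 sphere contributes a regular 6-gon of circumradius √(6²−3.3²) = 5.011 (perimeter = 2·6·5.011·sin(180°/6) = 30.07 mm); the r=8.5 cylinder at (1, 6) contributes a regular 6-gon of circumradius 8.5 (perimeter = 2·6·8.500·sin(180°/6) = 51.00 mm); After the difference (first − rest): starting from the r=6 sphere, the r=8.5 cylinder at (1, 6) partially overlaps it — only the 43.45 mm² overlap (of its 187.71 mm²) is removed, clipping the outline — boundary = 24.46 mm; the cone at (-3.5, -2.5) contributes a regular 6-gon of circumradius 3.750 (interpolated between r1=11 and r2=3.5 at t=0.967) (perimeter = 2·6·3.750·sin(180°/6) = 22.50 mm); Taking the union: the regions partially overlap (shared area 11.15 mm²), so the edge portions inside another operand are dropped and the merged outline is re-measured after clipping — boundary = 30.56 mm. So its perimeter = 30.56 mm. Layer 39 (z = 3.9): the r=6 sphere contributes a regular 6-gon of circumradius √(6²−2.1²) = 5.620 (perimeter = 2·6·5.620·sin(180°/6) = 33.72 mm); the r=8.5 cylinder at (1, 6) contributes a regular 6-gon of circumradius 8.5 (perimeter = 2·6·8.500·sin(180°/6) = 51.00 mm); Taking the first minus the rest: starting from the r=6 sphere, the r=8.5 cylinder at (1, 6) partially overlaps it — only the 52.02 mm² overlap (of its 187.71 mm²) is removed, clipping the outline — boundary = 28.12 mm; the cone at (-3.5, -2.5) (r1=11→r2=3.5) has section circumradius 10.500 here — a regular 6-gon (perimeter = 2·6·10.500·sin(180°/6) = 63.00 mm); Merging all regions: the result so far lies entirely inside the cone at (-3.5, -2.5), so the union is just the cone at (-3.5, -2.5) — boundary = 63.00 mm. So its perimeter = 63.00 mm. Layer 39 is larger (63.00 vs 30.56 mm).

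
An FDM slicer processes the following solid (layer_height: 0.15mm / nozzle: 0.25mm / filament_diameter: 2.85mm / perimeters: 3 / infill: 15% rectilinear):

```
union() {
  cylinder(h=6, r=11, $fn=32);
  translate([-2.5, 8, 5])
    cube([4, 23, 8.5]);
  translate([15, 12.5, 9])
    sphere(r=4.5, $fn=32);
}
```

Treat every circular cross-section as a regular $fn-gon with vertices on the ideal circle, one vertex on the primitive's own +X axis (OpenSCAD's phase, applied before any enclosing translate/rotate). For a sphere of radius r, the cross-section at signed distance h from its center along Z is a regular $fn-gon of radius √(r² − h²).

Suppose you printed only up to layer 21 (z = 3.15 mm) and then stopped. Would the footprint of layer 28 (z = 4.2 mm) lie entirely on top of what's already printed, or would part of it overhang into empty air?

entirely on top

Compare the two slices. At z = 3.15: the r=11 cylinder contributes a regular 32-gon of circumradius 11 (area = (32/2)·11.000²·sin(360°/32) = 377.69 mm²); the cube at (-2.5, 8) does not reach this height (z outside [5, 13.5]); the sphere at (15, 12.5) is absent (|z−center|=5.850 > r=4.5); Merging all regions: only the r=11 cylinder is present, so the union is just that shape — area = 377.69 mm². At z = 4.2: the cylinder: section is a regular 32-gon, circumradius r=11 (area = (32/2)·11.000²·sin(360°/32) = 377.69 mm²); the cube at (-2.5, 8) is not intersected at this z (z outside [5, 13.5]); the sphere at (15, 12.5) is not intersected at this z (|z−center|=4.800 > r=4.5); Combining (union): only the r=11 cylinder is present, so the union is just that shape — area = 377.69 mm². Checking containment: the cross-section at z = 4.2 is a subset of the cross-section at z = 3.15.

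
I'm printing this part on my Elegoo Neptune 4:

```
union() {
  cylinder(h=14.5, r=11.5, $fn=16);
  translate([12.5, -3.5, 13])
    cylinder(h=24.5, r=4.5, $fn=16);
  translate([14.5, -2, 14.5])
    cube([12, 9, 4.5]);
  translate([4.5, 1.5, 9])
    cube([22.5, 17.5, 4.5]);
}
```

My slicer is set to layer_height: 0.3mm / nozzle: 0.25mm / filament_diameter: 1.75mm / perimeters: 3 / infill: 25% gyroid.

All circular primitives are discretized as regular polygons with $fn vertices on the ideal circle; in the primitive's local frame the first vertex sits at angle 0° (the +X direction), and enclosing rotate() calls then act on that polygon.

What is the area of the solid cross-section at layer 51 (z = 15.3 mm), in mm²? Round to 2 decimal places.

At z = 15.3 mm: the cylinder does not reach this height (z outside [0, 14.5]); the r=4.5 cylinder at (12.5, -3.5) gives a regular 16-gon of circumradius 4.5 (constant along its height) (area = (16/2)·4.500²·sin(360°/16) = 61.99 mm²); the cube at (14.5, -2) (footprint 12×9) is included at this height (area 108.00 mm²); the cube at (4.5, 1.5) is absent (z outside [9, 13.5]); Taking the union: the regions partially overlap — summed areas 169.99 mm² minus the doubly-counted overlap 3.39 mm² gives 166.61 mm² — area = 166.61 mm². Overall, the cross-section is a single solid region. Net area = 166.61 mm².

166.61 mm²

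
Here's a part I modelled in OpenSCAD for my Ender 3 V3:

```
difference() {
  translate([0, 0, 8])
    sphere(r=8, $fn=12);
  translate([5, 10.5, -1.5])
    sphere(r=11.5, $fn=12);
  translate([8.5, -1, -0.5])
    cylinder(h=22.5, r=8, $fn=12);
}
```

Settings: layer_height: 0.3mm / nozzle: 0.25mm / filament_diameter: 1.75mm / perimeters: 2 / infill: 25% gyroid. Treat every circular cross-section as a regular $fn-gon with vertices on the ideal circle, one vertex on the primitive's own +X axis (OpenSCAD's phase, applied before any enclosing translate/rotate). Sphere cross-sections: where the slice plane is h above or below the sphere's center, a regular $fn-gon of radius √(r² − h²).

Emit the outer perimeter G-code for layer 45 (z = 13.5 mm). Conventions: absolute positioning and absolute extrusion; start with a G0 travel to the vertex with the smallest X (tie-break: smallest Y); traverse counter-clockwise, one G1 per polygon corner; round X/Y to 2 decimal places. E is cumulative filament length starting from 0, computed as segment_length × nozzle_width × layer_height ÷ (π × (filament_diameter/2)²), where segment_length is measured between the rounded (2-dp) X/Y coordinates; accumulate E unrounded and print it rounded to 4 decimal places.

G0 X-5.81 Y0.00 Z13.50
G1 X-5.03 Y-2.90 E0.0936
G1 X-2.90 Y-5.03 E0.1876
G1 X0.00 Y-5.81 E0.2812
G1 X1.88 Y-5.31 E0.3419
G1 X1.57 Y-5.00 E0.3555
G1 X0.50 Y-1.00 E0.4846
G1 X1.57 Y3.00 E0.6138
G1 X3.25 Y4.68 E0.6878
G1 X2.90 Y5.03 E0.7033
G1 X0.00 Y5.81 E0.7969
G1 X-2.90 Y5.03 E0.8906
G1 X-5.03 Y2.90 E0.9845
G1 X-5.81 Y0.00 E1.0781

At z = 13.5 mm: the r=8 sphere slices to a regular 12-gon of circumradius 5.809 (√(r²−h²) with h=5.5 from center); the sphere at (5, 10.5) is not intersected at this z (|z−center|=15.000 > r=11.5); the r=8 cylinder at (8.5, -1) contributes a regular 12-gon of circumradius 8; After the difference (first − rest): starting from the r=8 sphere, the r=8 cylinder at (8.5, -1) partially overlaps it — only the 35.07 mm² overlap (of its 192.00 mm²) is removed, clipping the outline — 1 connected region. The outline is a single polygon with 13 vertices. Extrusion per mm of travel: 0.25 × 0.3 / (π × 0.875²) = 0.031181. Accumulating E over each segment gives final E = 1.0781.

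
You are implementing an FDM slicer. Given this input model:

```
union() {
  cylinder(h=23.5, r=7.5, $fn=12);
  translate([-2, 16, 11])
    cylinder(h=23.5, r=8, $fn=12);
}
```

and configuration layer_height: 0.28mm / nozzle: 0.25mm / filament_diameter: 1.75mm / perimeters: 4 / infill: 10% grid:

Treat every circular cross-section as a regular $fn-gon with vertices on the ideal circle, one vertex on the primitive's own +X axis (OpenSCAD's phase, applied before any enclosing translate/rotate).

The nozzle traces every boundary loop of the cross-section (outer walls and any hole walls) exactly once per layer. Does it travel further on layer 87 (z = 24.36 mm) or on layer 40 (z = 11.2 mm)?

Layer 87 (z = 24.36): the cylinder is not intersected at this z (z outside [0, 23.5]); the r=8 cylinder at (-2, 16) gives a regular 12-gon of circumradius 8 (constant along its height) (perimeter = 2·12·8.000·sin(180°/12) = 49.69 mm); Taking the union: only the r=8 cylinder at (-2, 16) is present, so the union is just that shape — boundary = 49.69 mm. So its perimeter = 49.69 mm. Layer 40 (z = 11.2): the cylinder: section is a regular 12-gon, circumradius r=7.5 (perimeter = 2·12·7.500·sin(180°/12) = 46.59 mm); the r=8 cylinder at (-2, 16) contributes a regular 12-gon of circumradius 8 (perimeter = 2·12·8.000·sin(180°/12) = 49.69 mm); Taking the union: the 2 present regions are separate (no shared area or edge), so areas and boundary lengths simply add and each stays a separate island — boundary = 96.28 mm. So its perimeter = 96.28 mm. Layer 40 is larger (96.28 vs 49.69 mm).

layer 40 (z = 11.2 mm)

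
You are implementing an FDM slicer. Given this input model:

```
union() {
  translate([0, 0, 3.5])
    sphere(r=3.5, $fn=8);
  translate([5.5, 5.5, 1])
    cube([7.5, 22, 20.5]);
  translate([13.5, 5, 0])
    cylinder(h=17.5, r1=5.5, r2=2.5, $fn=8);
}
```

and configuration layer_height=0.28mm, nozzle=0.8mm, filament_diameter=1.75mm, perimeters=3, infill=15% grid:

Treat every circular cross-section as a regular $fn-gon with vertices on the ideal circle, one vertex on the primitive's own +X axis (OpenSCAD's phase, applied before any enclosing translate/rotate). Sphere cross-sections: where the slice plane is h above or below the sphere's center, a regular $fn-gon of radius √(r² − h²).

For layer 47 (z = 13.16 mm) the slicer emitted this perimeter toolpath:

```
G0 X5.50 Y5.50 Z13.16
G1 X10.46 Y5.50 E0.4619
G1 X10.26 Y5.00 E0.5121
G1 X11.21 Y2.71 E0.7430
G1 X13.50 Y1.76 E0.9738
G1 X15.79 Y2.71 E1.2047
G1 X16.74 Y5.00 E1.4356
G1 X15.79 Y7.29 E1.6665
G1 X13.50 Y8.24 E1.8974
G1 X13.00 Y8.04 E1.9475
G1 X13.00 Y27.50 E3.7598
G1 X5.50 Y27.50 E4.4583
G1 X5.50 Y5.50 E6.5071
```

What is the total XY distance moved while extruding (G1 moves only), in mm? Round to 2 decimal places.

69.87 mm

Sum the Euclidean lengths of each G1 segment: total = 69.87 mm.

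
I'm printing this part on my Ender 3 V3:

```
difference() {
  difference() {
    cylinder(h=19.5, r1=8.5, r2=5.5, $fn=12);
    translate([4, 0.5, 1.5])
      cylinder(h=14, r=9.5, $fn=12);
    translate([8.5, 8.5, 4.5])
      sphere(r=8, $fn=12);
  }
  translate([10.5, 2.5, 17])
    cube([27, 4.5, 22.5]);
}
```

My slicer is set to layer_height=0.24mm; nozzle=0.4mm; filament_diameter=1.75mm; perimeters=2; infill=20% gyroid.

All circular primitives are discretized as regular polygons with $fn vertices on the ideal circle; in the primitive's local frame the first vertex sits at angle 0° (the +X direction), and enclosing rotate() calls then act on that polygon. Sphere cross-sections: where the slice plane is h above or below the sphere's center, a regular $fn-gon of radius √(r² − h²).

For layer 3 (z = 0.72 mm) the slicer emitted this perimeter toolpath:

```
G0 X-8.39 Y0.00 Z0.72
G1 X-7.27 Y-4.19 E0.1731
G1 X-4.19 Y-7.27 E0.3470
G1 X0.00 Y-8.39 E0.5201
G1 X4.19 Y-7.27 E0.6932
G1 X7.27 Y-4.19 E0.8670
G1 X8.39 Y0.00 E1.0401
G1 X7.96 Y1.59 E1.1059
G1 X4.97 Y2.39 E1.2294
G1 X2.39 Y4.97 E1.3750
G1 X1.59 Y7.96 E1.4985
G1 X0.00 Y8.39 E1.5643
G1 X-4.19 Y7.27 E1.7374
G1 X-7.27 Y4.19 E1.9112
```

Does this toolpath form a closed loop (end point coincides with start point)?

Start point (G0): (-8.39, 0.00). End point (last G1): the path does not return to the start — open.

no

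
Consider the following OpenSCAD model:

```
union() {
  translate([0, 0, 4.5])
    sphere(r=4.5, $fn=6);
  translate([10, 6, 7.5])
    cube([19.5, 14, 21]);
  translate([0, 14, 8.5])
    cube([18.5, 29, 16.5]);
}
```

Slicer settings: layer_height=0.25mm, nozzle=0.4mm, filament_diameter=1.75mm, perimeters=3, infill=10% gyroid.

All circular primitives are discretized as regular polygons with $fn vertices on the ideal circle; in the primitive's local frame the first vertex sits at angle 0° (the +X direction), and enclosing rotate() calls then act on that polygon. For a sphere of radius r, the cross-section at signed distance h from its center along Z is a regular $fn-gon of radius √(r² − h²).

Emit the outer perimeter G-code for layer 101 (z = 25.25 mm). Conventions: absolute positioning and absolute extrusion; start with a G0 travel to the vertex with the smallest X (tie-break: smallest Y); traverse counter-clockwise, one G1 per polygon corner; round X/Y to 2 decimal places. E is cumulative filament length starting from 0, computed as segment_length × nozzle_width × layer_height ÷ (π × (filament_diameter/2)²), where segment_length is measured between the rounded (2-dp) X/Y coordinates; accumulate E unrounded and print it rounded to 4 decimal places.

At z = 25.25 mm: the sphere is absent (|z−center|=20.750 > r=4.5); the 19.5×14 cube at (10, 6) contributes its full rectangle; the cube at (0, 14) is not intersected at this z (z outside [8.5, 25]); Combining (union): only the 19.5×14 cube at (10, 6) is present, so the union is just that shape — 1 connected region. The outline is a single polygon with 4 vertices. Extrusion per mm of travel: 0.4 × 0.25 / (π × 0.875²) = 0.041575. Accumulating E over each segment gives final E = 2.7855.

G0 X10.00 Y6.00 Z25.25
G1 X29.50 Y6.00 E0.8107
G1 X29.50 Y20.00 E1.3928
G1 X10.00 Y20.00 E2.2035
G1 X10.00 Y6.00 E2.7855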